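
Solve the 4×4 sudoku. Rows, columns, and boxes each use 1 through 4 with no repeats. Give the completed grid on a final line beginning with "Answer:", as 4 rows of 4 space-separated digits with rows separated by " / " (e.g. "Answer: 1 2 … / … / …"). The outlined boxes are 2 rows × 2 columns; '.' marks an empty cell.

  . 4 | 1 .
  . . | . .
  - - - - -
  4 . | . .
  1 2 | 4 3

Step 1. [r1c4∈{2}] r1c4 is down to just 2, so r1c4=2.
Step 2. [r2c3∈{3}] only 3 remains possible at r2c3. So r2c3=3.
Step 3. [r2c2∈{1}] only 1 remains possible at r2c2 ⇒ r2c2=1.
Step 4. [r1c1∈{3}] only 3 remains possible at r1c1, so r1c1=3.
Step 5. [r2c4∈{4}] nothing but 4 survives at r2c4, so r2c4=4.
Step 6. [r3c4∈{1}] nothing but 1 survives at r3c4, so r3c4=1.
Step 7. [r3c2∈{3}] r3c2 has the single candidate 3 ⇒ r3c2=3.
Step 8. [r2c1∈{2}] nothing but 2 survives at r2c1. So r2c1=2.
Step 9. [r3c3∈{2}] nothing but 2 survives at r3c3, so r3c3=2.

Answer: 3 4 1 2 / 2 1 3 4 / 4 3 2 1 / 1 2 4 3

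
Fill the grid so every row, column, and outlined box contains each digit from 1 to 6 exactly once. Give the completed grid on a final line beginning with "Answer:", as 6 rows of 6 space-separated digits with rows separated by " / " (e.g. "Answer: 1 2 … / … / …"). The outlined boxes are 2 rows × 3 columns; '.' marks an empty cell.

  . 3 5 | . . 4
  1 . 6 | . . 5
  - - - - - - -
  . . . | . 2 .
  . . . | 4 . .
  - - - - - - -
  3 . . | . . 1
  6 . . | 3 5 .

Step 1. [r2c2∈{2,4}] 4 has one home in row 2: r2c2 ⇒ r2c2=4.
Step 2. [r3c4∈{1,5,6}] in col 4, 5 fits only at r3c4. So r3c4=5.
Step 3. [r4c5∈{1,3,6}] 1 has one home in box 4: r4c5. So r4c5=1.
Step 4. [r6c3∈{1,2,4}] in row 6, 4 fits only at r6c3. So r6c3=4.
Step 5. [r5c3∈{2}] r5c3 is down to just 2, so r5c3=2.
Step 6. [r4c2∈{2,5,6}] in col 2, 2 fits only at r4c2. So r4c2=2.
Step 7. [r3c2∈{1,6}] 6 has one home in col 2: r3c2. So r3c2=6.
Step 8. [r5c4∈{6}] r5c4 is down to just 6 ⇒ r5c4=6.
Step 9. [r4c3∈{3}] r4c3's peers cover all but 3, so r4c3=3.
Step 10. [r1c1∈{2}] r1c1's peers cover all but 2. So r1c1=2.
Step 11. [r1c4∈{1}] only 1 remains possible at r1c4. So r1c4=1.
Step 12. [r3c1∈{4}] r3c1's peers cover all but 4. So r3c1=4.
Step 13. [r6c2∈{1}] only 1 remains possible at r6c2. So r6c2=1.
Step 14. [r4c6∈{6}] nothing but 6 survives at r4c6, so r4c6=6.
Step 15. [r6c6∈{2}] nothing but 2 survives at r6c6. So r6c6=2.
Step 16. [r4c1∈{5}] r4c1's peers cover all but 5. So r4c1=5.
Step 17. [r2c4∈{2}] r2c4 is down to just 2. So r2c4=2.
Step 18. [r2c5∈{3}] r2c5 is down to just 3, so r2c5=3.
Step 19. [r3c6∈{3}] r3c6 is down to just 3 ⇒ r3c6=3.
Step 20. [r1c5∈{6}] r1c5 is down to just 6. So r1c5=6.
Step 21. [r3c3∈{1}] r3c3 has the single candidate 1, so r3c3=1.
Step 22. [r5c5∈{4}] r5c5 is down to just 4, so r5c5=4.
Step 23. [r5c2∈{5}] r5c2's peers cover all but 5. So r5c2=5.

Answer: 2 3 5 1 6 4 / 1 4 6 2 3 5 / 4 6 1 5 2 3 / 5 2 3 4 1 6 / 3 5 2 6 4 1 / 6 1 4 3 5 2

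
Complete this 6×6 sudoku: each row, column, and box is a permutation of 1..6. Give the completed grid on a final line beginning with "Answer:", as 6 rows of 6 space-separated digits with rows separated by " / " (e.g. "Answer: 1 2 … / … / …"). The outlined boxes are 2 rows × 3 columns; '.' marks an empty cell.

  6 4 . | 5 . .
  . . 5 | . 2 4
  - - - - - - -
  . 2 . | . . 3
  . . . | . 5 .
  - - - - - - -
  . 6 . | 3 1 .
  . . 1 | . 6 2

Step 1. [r3c5∈{4}] r3c5 has the single candidate 4, so r3c5=4.
Step 2. [r4c6∈{1,6}] col 6 places 6 nowhere but r4c6. So r4c6=6.
Step 3. [r6c2∈{3,5}] r6c2 is the only open cell in col 2 admitting 5, so r6c2=5.
Step 4. [r3c4∈{1}] r3c4 is down to just 1, so r3c4=1.
Step 5. [r6c1∈{3,4}] across row 6, 3 lands solely at r6c1. So r6c1=3.
Step 6. [r2c2∈{1,3}] 3 has one home in row 2: r2c2 ⇒ r2c2=3.
Step 7. [r5c1∈{2,4}] r5c1 is the only open cell in col 1 admitting 2. So r5c1=2.
Step 8. [r4c1∈{1,4}] r4c1 is the only open cell in col 1 admitting 4, so r4c1=4.
Step 9. [r4c4∈{2}] only 2 remains possible at r4c4 ⇒ r4c4=2.
Step 10. [r1c5∈{3}] r1c5 has the single candidate 3. So r1c5=3.
Step 11. [r5c3∈{4}] r5c3 has the single candidate 4. So r5c3=4.
Step 12. [r1c6∈{1}] nothing but 1 survives at r1c6, so r1c6=1.
Step 13. [r2c4∈{6}] r2c4's peers cover all but 6. So r2c4=6.
Step 14. [r5c6∈{5}] r5c6 is down to just 5. So r5c6=5.
Step 15. [r4c2∈{1}] r4c2 is down to just 1, so r4c2=1.
Step 16. [r3c3∈{6}] r3c3's peers cover all but 6. So r3c3=6.
Step 17. [r1c3∈{2}] nothing but 2 survives at r1c3 ⇒ r1c3=2.
Step 18. [r2c1∈{1}] nothing but 1 survives at r2c1, so r2c1=1.
Step 19. [r6c4∈{4}] r6c4 has the single candidate 4 ⇒ r6c4=4.
Step 20. [r4c3∈{3}] only 3 remains possible at r4c3. So r4c3=3.
Step 21. [r3c1∈{5}] r3c1's peers cover all but 5 ⇒ r3c1=5.

Answer: 6 4 2 5 3 1 / 1 3 5 6 2 4 / 5 2 6 1 4 3 / 4 1 3 2 5 6 / 2 6 4 3 1 5 / 3 5 1 4 6 2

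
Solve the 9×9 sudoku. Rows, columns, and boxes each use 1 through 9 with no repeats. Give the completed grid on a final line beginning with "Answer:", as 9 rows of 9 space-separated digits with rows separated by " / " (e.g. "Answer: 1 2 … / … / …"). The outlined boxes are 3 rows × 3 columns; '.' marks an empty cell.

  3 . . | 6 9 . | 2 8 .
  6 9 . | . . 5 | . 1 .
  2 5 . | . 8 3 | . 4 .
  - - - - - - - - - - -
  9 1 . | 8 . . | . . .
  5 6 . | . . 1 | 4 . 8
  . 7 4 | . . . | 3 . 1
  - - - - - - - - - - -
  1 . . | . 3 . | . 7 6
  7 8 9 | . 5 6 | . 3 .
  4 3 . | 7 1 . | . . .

Step 1. [r2c7∈{7}] r2c7 is down to just 7. So r2c7=7.
Step 2. [r7c2∈{2}] r7c2 has the single candidate 2 ⇒ r7c2=2.
Step 3. [r4c9∈{2,5,7}] 7 has one home in col 9: r4c9. So r4c9=7.
Step 4. [r5c4∈{2,3,9}] col 4 places 3 nowhere but r5c4 ⇒ r5c4=3.
Step 5. [r6c4∈{2,5,9}] 5 has one home in col 4: r6c4 ⇒ r6c4=5.
Step 6. [r7c4∈{4,9}] across col 4, 9 lands solely at r7c4. So r7c4=9.
Step 7. [r7c6∈{4,8}] r7c6 is the only open cell in row 7 admitting 4, so r7c6=4.
Step 8. [r4c6∈{2}] nothing but 2 survives at r4c6 ⇒ r4c6=2.
Step 9. [r6c8∈{2,6,9}] in row 6, 2 fits only at r6c8. So r6c8=2.
Step 10. [r9c9∈{2,5,9}] row 9 places 2 nowhere but r9c9 ⇒ r9c9=2.
Step 11. [r4c8∈{5,6}] col 8 places 6 nowhere but r4c8. So r4c8=6.
Step 12. [r9c8∈{5,9}] r9c8 is the only open cell in col 8 admitting 5. So r9c8=5.
Step 13. [r1c3∈{1,7}] r1c3 is the only open cell in row 1 admitting 1, so r1c3=1.
Step 14. [r9c7∈{8,9}] across row 9, 9 lands solely at r9c7 ⇒ r9c7=9.
Step 15. [r2c4∈{2,4}] col 4 places 4 nowhere but r2c4, so r2c4=4.
Step 16. [r2c9∈{3}] nothing but 3 survives at r2c9, so r2c9=3.
Step 17. [r3c4∈{1}] only 1 remains possible at r3c4, so r3c4=1.
Step 18. [r7c7∈{8}] r7c7's peers cover all but 8 ⇒ r7c7=8.
Step 19. [r1c6∈{7}] r1c6 has the single candidate 7. So r1c6=7.
Step 20. [r5c8∈{9}] r5c8 has the single candidate 9, so r5c8=9.
Step 21. [r1c2∈{4}] nothing but 4 survives at r1c2 ⇒ r1c2=4.
Step 22. [r5c3∈{2}] r5c3 has the single candidate 2, so r5c3=2.
Step 23. [r6c6∈{9}] r6c6 is down to just 9, so r6c6=9.
Step 24. [r9c6∈{8}] only 8 remains possible at r9c6 ⇒ r9c6=8.
Step 25. [r4c5∈{4}] only 4 remains possible at r4c5, so r4c5=4.
Step 26. [r8c9∈{4}] r8c9 is down to just 4, so r8c9=4.
Step 27. [r6c1∈{8}] r6c1 is down to just 8, so r6c1=8.
Step 28. [r6c5∈{6}] r6c5 is down to just 6 ⇒ r6c5=6.
Step 29. [r8c4∈{2}] r8c4's peers cover all but 2, so r8c4=2.
Step 30. [r5c5∈{7}] r5c5 has the single candidate 7. So r5c5=7.
Step 31. [r3c3∈{7}] r3c3 has the single candidate 7. So r3c3=7.
Step 32. [r2c5∈{2}] r2c5 has the single candidate 2. So r2c5=2.
Step 33. [r3c7∈{6}] only 6 remains possible at r3c7. So r3c7=6.
Step 34. [r3c9∈{9}] r3c9 is down to just 9 ⇒ r3c9=9.
Step 35. [r7c3∈{5}] r7c3 is down to just 5 ⇒ r7c3=5.
Step 36. [r2c3∈{8}] r2c3's peers cover all but 8, so r2c3=8.
Step 37. [r4c7∈{5}] r4c7 is down to just 5 ⇒ r4c7=5.
Step 38. [r9c3∈{6}] only 6 remains possible at r9c3, so r9c3=6.
Step 39. [r4c3∈{3}] r4c3 has the single candidate 3 ⇒ r4c3=3.
Step 40. [r1c9∈{5}] only 5 remains possible at r1c9, so r1c9=5.
Step 41. [r8c7∈{1}] r8c7 is down to just 1, so r8c7=1.

Answer: 3 4 1 6 9 7 2 8 5 / 6 9 8 4 2 5 7 1 3 / 2 5 7 1 8 3 6 4 9 / 9 1 3 8 4 2 5 6 7 / 5 6 2 3 7 1 4 9 8 / 8 7 4 5 6 9 3 2 1 / 1 2 5 9 3 4 8 7 6 / 7 8 9 2 5 6 1 3 4 / 4 3 6 7 1 8 9 5 2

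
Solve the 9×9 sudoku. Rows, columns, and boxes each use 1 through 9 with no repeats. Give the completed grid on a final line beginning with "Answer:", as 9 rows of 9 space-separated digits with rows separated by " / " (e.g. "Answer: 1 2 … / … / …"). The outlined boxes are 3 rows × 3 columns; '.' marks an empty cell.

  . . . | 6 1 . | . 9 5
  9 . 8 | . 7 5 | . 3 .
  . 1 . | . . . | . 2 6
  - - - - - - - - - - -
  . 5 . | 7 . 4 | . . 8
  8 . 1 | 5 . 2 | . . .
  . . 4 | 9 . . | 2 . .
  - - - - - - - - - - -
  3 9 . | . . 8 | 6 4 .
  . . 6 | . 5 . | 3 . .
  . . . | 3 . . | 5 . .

Step 1. [r6c6∈{1,3,6}] 1 has one home in box 5: r6c6, so r6c6=1.
Step 2. [r7c5∈{2}] r7c5 is down to just 2. So r7c5=2.
Step 3. [r1c6∈{3}] r1c6's peers cover all but 3 ⇒ r1c6=3.
Step 4. [r2c2∈{2,4,6}] row 2 places 6 nowhere but r2c2. So r2c2=6.
Step 5. [r3c3∈{3,5,7}] in row 3, 3 fits only at r3c3. So r3c3=3.
Step 6. [r3c6∈{9}] r3c6 is down to just 9 ⇒ r3c6=9.
Step 7. [r8c9∈{1,2,7,9}] r8c9 is the only open cell in row 8 admitting 9. So r8c9=9.
Step 8. [r9c9∈{1,2,7}] in col 9, 2 fits only at r9c9 ⇒ r9c9=2.
Step 9. [r9c3∈{7}] r9c3 has the single candidate 7. So r9c3=7.
Step 10. [r7c9∈{1,7}] in row 7, 7 fits only at r7c9, so r7c9=7.
Step 11. [r1c3∈{2}] r1c3's peers cover all but 2 ⇒ r1c3=2.
Step 12. [r4c5∈{3,6}] row 4 places 3 nowhere but r4c5. So r4c5=3.
Step 13. [r1c7∈{4,7,8}] across row 1, 8 lands solely at r1c7. So r1c7=8.
Step 14. [r8c2∈{2,4,8}] r8c2 is the only open cell in col 2 admitting 2 ⇒ r8c2=2.
Step 15. [r5c5∈{6}] r5c5's peers cover all but 6. So r5c5=6.
Step 16. [r5c8∈{7}] nothing but 7 survives at r5c8 ⇒ r5c8=7.
Step 17. [r3c1∈{4,5,7}] in row 3, 5 fits only at r3c1, so r3c1=5.
Step 18. [r8c8∈{1,8}] 8 has one home in row 8: r8c8, so r8c8=8.
Step 19. [r3c4∈{4,8}] in col 4, 8 fits only at r3c4 ⇒ r3c4=8.
Step 20. [r3c5∈{4}] nothing but 4 survives at r3c5, so r3c5=4.
Step 21. [r2c9∈{1,4}] in col 9, 1 fits only at r2c9. So r2c9=1.
Step 22. [r5c2∈{3}] only 3 remains possible at r5c2. So r5c2=3.
Step 23. [r9c8∈{1}] nothing but 1 survives at r9c8. So r9c8=1.
Step 24. [r9c1∈{4}] only 4 remains possible at r9c1 ⇒ r9c1=4.
Step 25. [r5c7∈{4,9}] in row 5, 9 fits only at r5c7 ⇒ r5c7=9.
Step 26. [r4c8∈{6}] only 6 remains possible at r4c8. So r4c8=6.
Step 27. [r6c2∈{7}] r6c2's peers cover all but 7. So r6c2=7.
Step 28. [r7c4∈{1}] r7c4's peers cover all but 1. So r7c4=1.
Step 29. [r1c2∈{4}] nothing but 4 survives at r1c2 ⇒ r1c2=4.
Step 30. [r9c5∈{9}] r9c5 has the single candidate 9 ⇒ r9c5=9.
Step 31. [r5c9∈{4}] r5c9's peers cover all but 4 ⇒ r5c9=4.
Step 32. [r8c6∈{7}] r8c6 has the single candidate 7. So r8c6=7.
Step 33. [r7c3∈{5}] r7c3's peers cover all but 5, so r7c3=5.
Step 34. [r9c2∈{8}] r9c2's peers cover all but 8, so r9c2=8.
Step 35. [r6c9∈{3}] only 3 remains possible at r6c9, so r6c9=3.
Step 36. [r3c7∈{7}] r3c7 is down to just 7 ⇒ r3c7=7.
Step 37. [r6c1∈{6}] only 6 remains possible at r6c1 ⇒ r6c1=6.
Step 38. [r8c1∈{1}] r8c1 has the single candidate 1. So r8c1=1.
Step 39. [r2c4∈{2}] r2c4 has the single candidate 2, so r2c4=2.
Step 40. [r4c1∈{2}] nothing but 2 survives at r4c1, so r4c1=2.
Step 41. [r9c6∈{6}] r9c6's peers cover all but 6. So r9c6=6.
Step 42. [r6c5∈{8}] only 8 remains possible at r6c5. So r6c5=8.
Step 43. [r4c3∈{9}] r4c3's peers cover all but 9. So r4c3=9.
Step 44. [r2c7∈{4}] nothing but 4 survives at r2c7 ⇒ r2c7=4.
Step 45. [r1c1∈{7}] nothing but 7 survives at r1c1, so r1c1=7.
Step 46. [r8c4∈{4}] nothing but 4 survives at r8c4, so r8c4=4.
Step 47. [r4c7∈{1}] r4c7 has the single candidate 1, so r4c7=1.
Step 48. [r6c8∈{5}] r6c8's peers cover all but 5 ⇒ r6c8=5.

Answer: 7 4 2 6 1 3 8 9 5 / 9 6 8 2 7 5 4 3 1 / 5 1 3 8 4 9 7 2 6 / 2 5 9 7 3 4 1 6 8 / 8 3 1 5 6 2 9 7 4 / 6 7 4 9 8 1 2 5 3 / 3 9 5 1 2 8 6 4 7 / 1 2 6 4 5 7 3 8 9 / 4 8 7 3 9 6 5 1 2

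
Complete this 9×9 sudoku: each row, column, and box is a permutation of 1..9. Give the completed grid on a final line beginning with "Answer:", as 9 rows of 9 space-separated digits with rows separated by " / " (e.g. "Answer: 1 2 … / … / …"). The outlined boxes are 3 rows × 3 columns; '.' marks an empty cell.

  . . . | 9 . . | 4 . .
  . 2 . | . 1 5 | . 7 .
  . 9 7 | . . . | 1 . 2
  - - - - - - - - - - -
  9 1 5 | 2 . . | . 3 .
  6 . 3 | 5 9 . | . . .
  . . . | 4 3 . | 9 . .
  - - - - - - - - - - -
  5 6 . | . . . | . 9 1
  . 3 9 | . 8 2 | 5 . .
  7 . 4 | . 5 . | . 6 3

Step 1. [r4c9∈{4,6,7,8}] r4c9 is the only open cell in row 4 admitting 4, so r4c9=4.
Step 2. [r9c2∈{8}] r9c2 has the single candidate 8. So r9c2=8.
Step 3. [r7c7∈{2,7,8}] 8 has one home in row 7: r7c7, so r7c7=8.
Step 4. [r4c6∈{6,7,8}] row 4 places 8 nowhere but r4c6. So r4c6=8.
Step 5. [r3c8∈{5,8}] r3c8 is the only open cell in row 3 admitting 5. So r3c8=5.
Step 6. [r1c8∈{8}] r1c8 is down to just 8. So r1c8=8.
Step 7. [r1c9∈{6}] only 6 remains possible at r1c9. So r1c9=6.
Step 8. [r6c6∈{1,6,7}] r6c6 is the only open cell in row 6 admitting 6, so r6c6=6.
Step 9. [r4c5∈{7}] nothing but 7 survives at r4c5 ⇒ r4c5=7.
Step 10. [r8c4∈{1,6,7}] 6 has one home in row 8: r8c4, so r8c4=6.
Step 11. [r5c7∈{2,7}] in col 7, 7 fits only at r5c7 ⇒ r5c7=7.
Step 12. [r2c1∈{3,4,8}] row 2 places 4 nowhere but r2c1 ⇒ r2c1=4.
Step 13. [r6c1∈{2,8}] 2 has one home in col 1: r6c1. So r6c1=2.
Step 14. [r3c1∈{3,8}] r3c1 is the only open cell in col 1 admitting 8 ⇒ r3c1=8.
Step 15. [r3c4∈{3}] only 3 remains possible at r3c4 ⇒ r3c4=3.
Step 16. [r7c5∈{4}] r7c5's peers cover all but 4 ⇒ r7c5=4.
Step 17. [r5c6∈{1}] nothing but 1 survives at r5c6 ⇒ r5c6=1.
Step 18. [r5c9∈{8}] nothing but 8 survives at r5c9 ⇒ r5c9=8.
Step 19. [r7c6∈{3,7}] r7c6 is the only open cell in row 7 admitting 3, so r7c6=3.
Step 20. [r1c3∈{1}] r1c3's peers cover all but 1 ⇒ r1c3=1.
Step 21. [r2c9∈{9}] r2c9 is down to just 9, so r2c9=9.
Step 22. [r9c7∈{2}] nothing but 2 survives at r9c7 ⇒ r9c7=2.
Step 23. [r8c1∈{1}] r8c1's peers cover all but 1, so r8c1=1.
Step 24. [r1c5∈{2}] r1c5's peers cover all but 2. So r1c5=2.
Step 25. [r6c3∈{8}] r6c3 has the single candidate 8. So r6c3=8.
Step 26. [r6c9∈{5}] nothing but 5 survives at r6c9. So r6c9=5.
Step 27. [r9c6∈{9}] nothing but 9 survives at r9c6 ⇒ r9c6=9.
Step 28. [r5c8∈{2}] r5c8's peers cover all but 2, so r5c8=2.
Step 29. [r8c9∈{7}] only 7 remains possible at r8c9 ⇒ r8c9=7.
Step 30. [r2c7∈{3}] nothing but 3 survives at r2c7. So r2c7=3.
Step 31. [r3c5∈{6}] only 6 remains possible at r3c5 ⇒ r3c5=6.
Step 32. [r7c4∈{7}] only 7 remains possible at r7c4. So r7c4=7.
Step 33. [r1c2∈{5}] nothing but 5 survives at r1c2. So r1c2=5.
Step 34. [r2c4∈{8}] only 8 remains possible at r2c4 ⇒ r2c4=8.
Step 35. [r2c3∈{6}] only 6 remains possible at r2c3, so r2c3=6.
Step 36. [r1c1∈{3}] r1c1's peers cover all but 3. So r1c1=3.
Step 37. [r6c2∈{7}] r6c2 is down to just 7, so r6c2=7.
Step 38. [r4c7∈{6}] nothing but 6 survives at r4c7, so r4c7=6.
Step 39. [r8c8∈{4}] only 4 remains possible at r8c8 ⇒ r8c8=4.
Step 40. [r7c3∈{2}] nothing but 2 survives at r7c3. So r7c3=2.
Step 41. [r9c4∈{1}] r9c4's peers cover all but 1 ⇒ r9c4=1.
Step 42. [r6c8∈{1}] r6c8 has the single candidate 1, so r6c8=1.
Step 43. [r5c2∈{4}] nothing but 4 survives at r5c2. So r5c2=4.
Step 44. [r1c6∈{7}] nothing but 7 survives at r1c6 ⇒ r1c6=7.
Step 45. [r3c6∈{4}] r3c6 has the single candidate 4. So r3c6=4.

Answer: 3 5 1 9 2 7 4 8 6 / 4 2 6 8 1 5 3 7 9 / 8 9 7 3 6 4 1 5 2 / 9 1 5 2 7 8 6 3 4 / 6 4 3 5 9 1 7 2 8 / 2 7 8 4 3 6 9 1 5 / 5 6 2 7 4 3 8 9 1 / 1 3 9 6 8 2 5 4 7 / 7 8 4 1 5 9 2 6 3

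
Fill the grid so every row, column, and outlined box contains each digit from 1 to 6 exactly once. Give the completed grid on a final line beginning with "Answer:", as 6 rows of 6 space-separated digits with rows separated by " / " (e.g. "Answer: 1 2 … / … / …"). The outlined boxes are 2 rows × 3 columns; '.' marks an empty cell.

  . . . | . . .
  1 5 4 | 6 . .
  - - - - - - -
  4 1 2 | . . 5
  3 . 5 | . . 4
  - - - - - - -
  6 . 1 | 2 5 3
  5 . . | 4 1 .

Step 1. [r2c5∈{2,3}] row 2 places 3 nowhere but r2c5, so r2c5=3.
Step 2. [r1c1∈{2}] r1c1's peers cover all but 2. So r1c1=2.
Step 3. [r4c2∈{6}] r4c2's peers cover all but 6. So r4c2=6.
Step 4. [r6c3∈{3}] r6c3 is down to just 3, so r6c3=3.
Step 5. [r1c4∈{1,5}] r1c4 is the only open cell in row 1 admitting 5. So r1c4=5.
Step 6. [r1c2∈{3}] r1c2's peers cover all but 3, so r1c2=3.
Step 7. [r3c5∈{6}] only 6 remains possible at r3c5 ⇒ r3c5=6.
Step 8. [r6c6∈{6}] only 6 remains possible at r6c6, so r6c6=6.
Step 9. [r1c3∈{6}] r1c3 has the single candidate 6, so r1c3=6.
Step 10. [r2c6∈{2}] r2c6's peers cover all but 2, so r2c6=2.
Step 11. [r1c6∈{1}] r1c6's peers cover all but 1. So r1c6=1.
Step 12. [r4c4∈{1}] only 1 remains possible at r4c4. So r4c4=1.
Step 13. [r4c5∈{2}] r4c5 is down to just 2 ⇒ r4c5=2.
Step 14. [r5c2∈{4}] r5c2 has the single candidate 4. So r5c2=4.
Step 15. [r1c5∈{4}] only 4 remains possible at r1c5, so r1c5=4.
Step 16. [r3c4∈{3}] only 3 remains possible at r3c4, so r3c4=3.
Step 17. [r6c2∈{2}] r6c2 has the single candidate 2. So r6c2=2.

Answer: 2 3 6 5 4 1 / 1 5 4 6 3 2 / 4 1 2 3 6 5 / 3 6 5 1 2 4 / 6 4 1 2 5 3 / 5 2 3 4 1 6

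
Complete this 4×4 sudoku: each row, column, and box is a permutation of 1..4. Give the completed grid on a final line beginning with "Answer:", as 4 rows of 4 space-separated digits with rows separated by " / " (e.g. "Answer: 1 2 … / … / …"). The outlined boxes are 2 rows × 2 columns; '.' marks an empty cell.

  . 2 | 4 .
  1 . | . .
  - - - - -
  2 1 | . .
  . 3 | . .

Step 1. [r3c4∈{3,4}] across row 3, 4 lands solely at r3c4, so r3c4=4.
Step 2. [r4c3∈{1,2}] 1 has one home in col 3: r4c3 ⇒ r4c3=1.
Step 3. [r2c3∈{2,3}] across col 3, 2 lands solely at r2c3. So r2c3=2.
Step 4. [r1c4∈{1,3}] r1c4 is the only open cell in row 1 admitting 1. So r1c4=1.
Step 5. [r4c4∈{2}] nothing but 2 survives at r4c4. So r4c4=2.
Step 6. [r2c2∈{4}] r2c2 is down to just 4, so r2c2=4.
Step 7. [r4c1∈{4}] nothing but 4 survives at r4c1, so r4c1=4.
Step 8. [r2c4∈{3}] nothing but 3 survives at r2c4 ⇒ r2c4=3.
Step 9. [r1c1∈{3}] only 3 remains possible at r1c1. So r1c1=3.
Step 10. [r3c3∈{3}] r3c3 is down to just 3. So r3c3=3.

Answer: 3 2 4 1 / 1 4 2 3 / 2 1 3 4 / 4 3 1 2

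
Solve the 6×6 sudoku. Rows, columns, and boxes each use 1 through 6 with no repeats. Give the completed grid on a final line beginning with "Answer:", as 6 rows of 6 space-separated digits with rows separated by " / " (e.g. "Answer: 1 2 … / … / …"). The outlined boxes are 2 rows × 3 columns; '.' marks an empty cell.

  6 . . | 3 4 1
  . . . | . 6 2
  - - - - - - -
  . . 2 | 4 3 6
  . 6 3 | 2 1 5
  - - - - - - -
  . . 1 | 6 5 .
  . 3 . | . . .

Step 1. [r1c3∈{5}] nothing but 5 survives at r1c3. So r1c3=5.
Step 2. [r4c1∈{4}] r4c1 is down to just 4, so r4c1=4.
Step 3. [r3c2∈{1,5}] 5 has one home in col 2: r3c2 ⇒ r3c2=5.
Step 4. [r2c3∈{4}] r2c3 is down to just 4, so r2c3=4.
Step 5. [r5c1∈{2}] nothing but 2 survives at r5c1 ⇒ r5c1=2.
Step 6. [r2c1∈{1,3}] 3 has one home in row 2: r2c1 ⇒ r2c1=3.
Step 7. [r5c2∈{4}] nothing but 4 survives at r5c2. So r5c2=4.
Step 8. [r1c2∈{2}] r1c2 is down to just 2. So r1c2=2.
Step 9. [r6c1∈{5}] r6c1 has the single candidate 5. So r6c1=5.
Step 10. [r3c1∈{1}] r3c1 has the single candidate 1 ⇒ r3c1=1.
Step 11. [r2c4∈{5}] r2c4 is down to just 5 ⇒ r2c4=5.
Step 12. [r6c5∈{2}] r6c5 has the single candidate 2 ⇒ r6c5=2.
Step 13. [r2c2∈{1}] only 1 remains possible at r2c2. So r2c2=1.
Step 14. [r6c4∈{1}] r6c4's peers cover all but 1, so r6c4=1.
Step 15. [r5c6∈{3}] r5c6's peers cover all but 3, so r5c6=3.
Step 16. [r6c3∈{6}] r6c3 is down to just 6 ⇒ r6c3=6.
Step 17. [r6c6∈{4}] r6c6 is down to just 4 ⇒ r6c6=4.

Answer: 6 2 5 3 4 1 / 3 1 4 5 6 2 / 1 5 2 4 3 6 / 4 6 3 2 1 5 / 2 4 1 6 5 3 / 5 3 6 1 2 4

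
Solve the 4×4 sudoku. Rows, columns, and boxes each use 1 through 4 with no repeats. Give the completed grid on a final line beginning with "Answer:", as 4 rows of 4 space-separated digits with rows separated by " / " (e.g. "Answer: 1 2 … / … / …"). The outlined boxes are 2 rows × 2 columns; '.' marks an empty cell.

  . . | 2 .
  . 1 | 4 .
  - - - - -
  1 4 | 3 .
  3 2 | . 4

Step 1. [r1c2∈{3}] r1c2's peers cover all but 3, so r1c2=3.
Step 2. [r1c4∈{1}] r1c4 is down to just 1, so r1c4=1.
Step 3. [r4c3∈{1}] r4c3's peers cover all but 1. So r4c3=1.
Step 4. [r1c1∈{4}] r1c1's peers cover all but 4 ⇒ r1c1=4.
Step 5. [r2c4∈{3}] r2c4 is down to just 3, so r2c4=3.
Step 6. [r2c1∈{2}] r2c1's peers cover all but 2. So r2c1=2.
Step 7. [r3c4∈{2}] r3c4's peers cover all but 2, so r3c4=2.

Answer: 4 3 2 1 / 2 1 4 3 / 1 4 3 2 / 3 2 1 4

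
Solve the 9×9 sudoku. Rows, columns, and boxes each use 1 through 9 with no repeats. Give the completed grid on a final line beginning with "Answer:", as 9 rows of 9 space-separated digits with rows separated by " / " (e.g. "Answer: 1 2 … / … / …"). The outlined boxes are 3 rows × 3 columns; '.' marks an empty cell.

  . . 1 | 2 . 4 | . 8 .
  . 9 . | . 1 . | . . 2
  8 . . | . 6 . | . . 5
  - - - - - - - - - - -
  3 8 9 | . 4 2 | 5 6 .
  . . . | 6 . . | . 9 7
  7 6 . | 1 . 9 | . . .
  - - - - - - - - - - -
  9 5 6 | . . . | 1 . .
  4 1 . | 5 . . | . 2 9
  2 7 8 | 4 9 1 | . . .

Step 1. [r1c2∈{3}] only 3 remains possible at r1c2, so r1c2=3.
Step 2. [r1c9∈{6}] r1c9 is down to just 6, so r1c9=6.
Step 3. [r9c9∈{3}] r9c9 is down to just 3. So r9c9=3.
Step 4. [r8c6∈{3,6,7,8}] across col 6, 6 lands solely at r8c6, so r8c6=6.
Step 5. [r1c1∈{5}] nothing but 5 survives at r1c1 ⇒ r1c1=5.
Step 6. [r1c5∈{7}] r1c5's peers cover all but 7 ⇒ r1c5=7.
Step 7. [r3c6∈{3}] r3c6's peers cover all but 3 ⇒ r3c6=3.
Step 8. [r7c4∈{3,7,8}] 3 has one home in col 4: r7c4, so r7c4=3.
Step 9. [r8c5∈{8}] r8c5's peers cover all but 8. So r8c5=8.
Step 10. [r5c6∈{5,8}] 8 has one home in box 5: r5c6, so r5c6=8.
Step 11. [r6c7∈{2,3,4,8}] 8 has one home in col 7: r6c7. So r6c7=8.
Step 12. [r6c3∈{2,4,5}] across row 6, 2 lands solely at r6c3. So r6c3=2.
Step 13. [r8c7∈{7}] r8c7 has the single candidate 7 ⇒ r8c7=7.
Step 14. [r7c8∈{4}] r7c8's peers cover all but 4. So r7c8=4.
Step 15. [r5c2∈{4}] only 4 remains possible at r5c2 ⇒ r5c2=4.
Step 16. [r6c8∈{3}] r6c8 is down to just 3, so r6c8=3.
Step 17. [r2c8∈{7}] nothing but 7 survives at r2c8, so r2c8=7.
Step 18. [r2c3∈{4}] only 4 remains possible at r2c3, so r2c3=4.
Step 19. [r3c4∈{9}] only 9 remains possible at r3c4, so r3c4=9.
Step 20. [r5c5∈{3,5}] in row 5, 3 fits only at r5c5. So r5c5=3.
Step 21. [r2c6∈{5}] only 5 remains possible at r2c6 ⇒ r2c6=5.
Step 22. [r9c8∈{5}] r9c8 has the single candidate 5 ⇒ r9c8=5.
Step 23. [r4c4∈{7}] nothing but 7 survives at r4c4. So r4c4=7.
Step 24. [r5c3∈{5}] only 5 remains possible at r5c3 ⇒ r5c3=5.
Step 25. [r3c3∈{7}] nothing but 7 survives at r3c3. So r3c3=7.
Step 26. [r1c7∈{9}] only 9 remains possible at r1c7 ⇒ r1c7=9.
Step 27. [r7c9∈{8}] only 8 remains possible at r7c9. So r7c9=8.
Step 28. [r3c7∈{4}] nothing but 4 survives at r3c7, so r3c7=4.
Step 29. [r7c6∈{7}] r7c6 has the single candidate 7 ⇒ r7c6=7.
Step 30. [r3c8∈{1}] only 1 remains possible at r3c8 ⇒ r3c8=1.
Step 31. [r5c1∈{1}] nothing but 1 survives at r5c1, so r5c1=1.
Step 32. [r2c1∈{6}] r2c1 is down to just 6. So r2c1=6.
Step 33. [r4c9∈{1}] r4c9's peers cover all but 1. So r4c9=1.
Step 34. [r2c4∈{8}] nothing but 8 survives at r2c4, so r2c4=8.
Step 35. [r3c2∈{2}] nothing but 2 survives at r3c2, so r3c2=2.
Step 36. [r8c3∈{3}] r8c3 is down to just 3, so r8c3=3.
Step 37. [r9c7∈{6}] nothing but 6 survives at r9c7 ⇒ r9c7=6.
Step 38. [r2c7∈{3}] r2c7's peers cover all but 3. So r2c7=3.
Step 39. [r7c5∈{2}] r7c5's peers cover all but 2 ⇒ r7c5=2.
Step 40. [r6c5∈{5}] only 5 remains possible at r6c5, so r6c5=5.
Step 41. [r5c7∈{2}] nothing but 2 survives at r5c7. So r5c7=2.
Step 42. [r6c9∈{4}] r6c9 is down to just 4, so r6c9=4.

Answer: 5 3 1 2 7 4 9 8 6 / 6 9 4 8 1 5 3 7 2 / 8 2 7 9 6 3 4 1 5 / 3 8 9 7 4 2 5 6 1 / 1 4 5 6 3 8 2 9 7 / 7 6 2 1 5 9 8 3 4 / 9 5 6 3 2 7 1 4 8 / 4 1 3 5 8 6 7 2 9 / 2 7 8 4 9 1 6 5 3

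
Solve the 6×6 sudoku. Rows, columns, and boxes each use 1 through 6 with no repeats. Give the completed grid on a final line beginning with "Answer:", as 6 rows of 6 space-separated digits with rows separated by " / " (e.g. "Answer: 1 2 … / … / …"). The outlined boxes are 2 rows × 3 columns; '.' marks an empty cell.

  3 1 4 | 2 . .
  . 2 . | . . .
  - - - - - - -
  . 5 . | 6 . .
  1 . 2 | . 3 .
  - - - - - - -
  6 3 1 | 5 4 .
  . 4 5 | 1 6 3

Step 1. [r1c5∈{5}] r1c5's peers cover all but 5 ⇒ r1c5=5.
Step 2. [r4c4∈{4}] only 4 remains possible at r4c4, so r4c4=4.
Step 3. [r3c5∈{1,2}] in col 5, 2 fits only at r3c5 ⇒ r3c5=2.
Step 4. [r2c6∈{1,4,6}] 4 has one home in row 2: r2c6 ⇒ r2c6=4.
Step 5. [r4c6∈{5}] r4c6's peers cover all but 5. So r4c6=5.
Step 6. [r3c3∈{3}] only 3 remains possible at r3c3. So r3c3=3.
Step 7. [r2c1∈{5}] only 5 remains possible at r2c1. So r2c1=5.
Step 8. [r3c1∈{4}] nothing but 4 survives at r3c1, so r3c1=4.
Step 9. [r2c3∈{6}] only 6 remains possible at r2c3 ⇒ r2c3=6.
Step 10. [r2c5∈{1}] nothing but 1 survives at r2c5. So r2c5=1.
Step 11. [r5c6∈{2}] r5c6 has the single candidate 2. So r5c6=2.
Step 12. [r1c6∈{6}] nothing but 6 survives at r1c6, so r1c6=6.
Step 13. [r3c6∈{1}] r3c6 has the single candidate 1, so r3c6=1.
Step 14. [r2c4∈{3}] r2c4 has the single candidate 3 ⇒ r2c4=3.
Step 15. [r6c1∈{2}] only 2 remains possible at r6c1, so r6c1=2.
Step 16. [r4c2∈{6}] r4c2 has the single candidate 6 ⇒ r4c2=6.

Answer: 3 1 4 2 5 6 / 5 2 6 3 1 4 / 4 5 3 6 2 1 / 1 6 2 4 3 5 / 6 3 1 5 4 2 / 2 4 5 1 6 3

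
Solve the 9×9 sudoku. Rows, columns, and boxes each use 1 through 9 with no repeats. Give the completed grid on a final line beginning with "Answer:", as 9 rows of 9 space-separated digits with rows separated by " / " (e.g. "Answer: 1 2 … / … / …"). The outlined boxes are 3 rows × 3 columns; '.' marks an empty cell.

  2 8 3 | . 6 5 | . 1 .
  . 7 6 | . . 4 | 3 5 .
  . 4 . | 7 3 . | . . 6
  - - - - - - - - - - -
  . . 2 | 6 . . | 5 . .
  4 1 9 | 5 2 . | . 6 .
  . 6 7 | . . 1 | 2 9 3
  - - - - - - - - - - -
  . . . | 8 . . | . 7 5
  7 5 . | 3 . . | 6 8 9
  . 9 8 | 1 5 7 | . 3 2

Step 1. [r8c5∈{4}] r8c5 has the single candidate 4 ⇒ r8c5=4.
Step 2. [r6c5∈{8}] r6c5's peers cover all but 8. So r6c5=8.
Step 3. [r1c4∈{9}] r1c4 is down to just 9 ⇒ r1c4=9.
Step 4. [r7c6∈{2,6,9}] in col 6, 6 fits only at r7c6, so r7c6=6.
Step 5. [r2c9∈{8}] nothing but 8 survives at r2c9, so r2c9=8.
Step 6. [r4c2∈{3}] r4c2 has the single candidate 3. So r4c2=3.
Step 7. [r5c9∈{7}] nothing but 7 survives at r5c9 ⇒ r5c9=7.
Step 8. [r8c3∈{1}] r8c3's peers cover all but 1. So r8c3=1.
Step 9. [r3c1∈{1,5,9}] across row 3, 1 lands solely at r3c1, so r3c1=1.
Step 10. [r1c9∈{4}] r1c9's peers cover all but 4. So r1c9=4.
Step 11. [r8c6∈{2}] only 2 remains possible at r8c6. So r8c6=2.
Step 12. [r9c7∈{4}] nothing but 4 survives at r9c7, so r9c7=4.
Step 13. [r7c5∈{9}] nothing but 9 survives at r7c5, so r7c5=9.
Step 14. [r3c8∈{2}] r3c8 is down to just 2. So r3c8=2.
Step 15. [r3c6∈{8}] r3c6 has the single candidate 8. So r3c6=8.
Step 16. [r6c1∈{5}] only 5 remains possible at r6c1. So r6c1=5.
Step 17. [r7c2∈{2}] r7c2 has the single candidate 2 ⇒ r7c2=2.
Step 18. [r4c5∈{7}] r4c5 has the single candidate 7, so r4c5=7.
Step 19. [r2c4∈{2}] r2c4 has the single candidate 2 ⇒ r2c4=2.
Step 20. [r5c7∈{8}] nothing but 8 survives at r5c7 ⇒ r5c7=8.
Step 21. [r5c6∈{3}] r5c6 is down to just 3. So r5c6=3.
Step 22. [r4c9∈{1}] r4c9's peers cover all but 1. So r4c9=1.
Step 23. [r9c1∈{6}] only 6 remains possible at r9c1. So r9c1=6.
Step 24. [r4c8∈{4}] nothing but 4 survives at r4c8, so r4c8=4.
Step 25. [r2c1∈{9}] only 9 remains possible at r2c1, so r2c1=9.
Step 26. [r4c1∈{8}] r4c1 is down to just 8 ⇒ r4c1=8.
Step 27. [r4c6∈{9}] only 9 remains possible at r4c6, so r4c6=9.
Step 28. [r7c3∈{4}] r7c3's peers cover all but 4, so r7c3=4.
Step 29. [r3c3∈{5}] only 5 remains possible at r3c3, so r3c3=5.
Step 30. [r7c1∈{3}] nothing but 3 survives at r7c1 ⇒ r7c1=3.
Step 31. [r7c7∈{1}] r7c7's peers cover all but 1, so r7c7=1.
Step 32. [r3c7∈{9}] r3c7 has the single candidate 9. So r3c7=9.
Step 33. [r1c7∈{7}] only 7 remains possible at r1c7. So r1c7=7.
Step 34. [r2c5∈{1}] only 1 remains possible at r2c5. So r2c5=1.
Step 35. [r6c4∈{4}] nothing but 4 survives at r6c4 ⇒ r6c4=4.

Answer: 2 8 3 9 6 5 7 1 4 / 9 7 6 2 1 4 3 5 8 / 1 4 5 7 3 8 9 2 6 / 8 3 2 6 7 9 5 4 1 / 4 1 9 5 2 3 8 6 7 / 5 6 7 4 8 1 2 9 3 / 3 2 4 8 9 6 1 7 5 / 7 5 1 3 4 2 6 8 9 / 6 9 8 1 5 7 4 3 2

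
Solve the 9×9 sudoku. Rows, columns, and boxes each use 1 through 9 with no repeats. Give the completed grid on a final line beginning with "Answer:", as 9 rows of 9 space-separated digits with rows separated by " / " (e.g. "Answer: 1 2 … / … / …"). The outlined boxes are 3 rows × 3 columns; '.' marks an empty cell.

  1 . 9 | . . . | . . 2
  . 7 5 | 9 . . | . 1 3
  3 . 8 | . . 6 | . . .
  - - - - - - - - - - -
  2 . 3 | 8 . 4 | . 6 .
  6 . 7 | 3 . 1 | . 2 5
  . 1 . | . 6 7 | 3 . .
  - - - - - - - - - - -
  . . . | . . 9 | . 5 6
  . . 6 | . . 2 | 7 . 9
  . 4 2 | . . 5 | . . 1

Step 1. [r9c7∈{8}] r9c7 is down to just 8. So r9c7=8.
Step 2. [r5c7∈{4,9}] in row 5, 4 fits only at r5c7, so r5c7=4.
Step 3. [r3c9∈{4,7}] col 9 places 4 nowhere but r3c9, so r3c9=4.
Step 4. [r5c2∈{8,9}] row 5 places 8 nowhere but r5c2. So r5c2=8.
Step 5. [r2c5∈{2,4,8}] row 2 places 2 nowhere but r2c5, so r2c5=2.
Step 6. [r4c2∈{5,9}] across col 2, 9 lands solely at r4c2. So r4c2=9.
Step 7. [r1c8∈{7,8}] box 3 places 8 nowhere but r1c8, so r1c8=8.
Step 8. [r8c8∈{3,4}] across col 8, 4 lands solely at r8c8, so r8c8=4.
Step 9. [r8c4∈{1}] nothing but 1 survives at r8c4. So r8c4=1.
Step 10. [r4c5∈{5}] r4c5 has the single candidate 5 ⇒ r4c5=5.
Step 11. [r3c8∈{7,9}] in col 8, 7 fits only at r3c8. So r3c8=7.
Step 12. [r7c2∈{3}] nothing but 3 survives at r7c2 ⇒ r7c2=3.
Step 13. [r8c5∈{3,8}] r8c5 is the only open cell in row 8 admitting 3. So r8c5=3.
Step 14. [r9c5∈{7}] r9c5 has the single candidate 7, so r9c5=7.
Step 15. [r1c5∈{4}] r1c5 has the single candidate 4 ⇒ r1c5=4.
Step 16. [r8c1∈{5,8}] row 8 places 8 nowhere but r8c1, so r8c1=8.
Step 17. [r3c4∈{5}] r3c4 is down to just 5. So r3c4=5.
Step 18. [r6c3∈{4}] r6c3 is down to just 4 ⇒ r6c3=4.
Step 19. [r1c2∈{6}] r1c2 has the single candidate 6, so r1c2=6.
Step 20. [r2c7∈{6}] only 6 remains possible at r2c7. So r2c7=6.
Step 21. [r7c7∈{2}] r7c7's peers cover all but 2 ⇒ r7c7=2.
Step 22. [r7c1∈{7}] only 7 remains possible at r7c1, so r7c1=7.
Step 23. [r7c5∈{8}] r7c5's peers cover all but 8 ⇒ r7c5=8.
Step 24. [r2c6∈{8}] r2c6's peers cover all but 8, so r2c6=8.
Step 25. [r1c6∈{3}] only 3 remains possible at r1c6 ⇒ r1c6=3.
Step 26. [r1c4∈{7}] nothing but 7 survives at r1c4 ⇒ r1c4=7.
Step 27. [r3c2∈{2}] only 2 remains possible at r3c2 ⇒ r3c2=2.
Step 28. [r3c7∈{9}] nothing but 9 survives at r3c7, so r3c7=9.
Step 29. [r9c4∈{6}] r9c4 has the single candidate 6 ⇒ r9c4=6.
Step 30. [r6c4∈{2}] r6c4 has the single candidate 2 ⇒ r6c4=2.
Step 31. [r9c8∈{3}] r9c8 is down to just 3 ⇒ r9c8=3.
Step 32. [r2c1∈{4}] only 4 remains possible at r2c1. So r2c1=4.
Step 33. [r6c1∈{5}] r6c1 is down to just 5. So r6c1=5.
Step 34. [r6c8∈{9}] r6c8 is down to just 9. So r6c8=9.
Step 35. [r6c9∈{8}] r6c9's peers cover all but 8, so r6c9=8.
Step 36. [r4c7∈{1}] only 1 remains possible at r4c7 ⇒ r4c7=1.
Step 37. [r9c1∈{9}] r9c1's peers cover all but 9 ⇒ r9c1=9.
Step 38. [r5c5∈{9}] r5c5 has the single candidate 9. So r5c5=9.
Step 39. [r1c7∈{5}] r1c7 is down to just 5 ⇒ r1c7=5.
Step 40. [r3c5∈{1}] r3c5 is down to just 1. So r3c5=1.
Step 41. [r4c9∈{7}] only 7 remains possible at r4c9 ⇒ r4c9=7.
Step 42. [r7c3∈{1}] r7c3 has the single candidate 1. So r7c3=1.
Step 43. [r7c4∈{4}] r7c4 is down to just 4. So r7c4=4.
Step 44. [r8c2∈{5}] r8c2 is down to just 5. So r8c2=5.

Answer: 1 6 9 7 4 3 5 8 2 / 4 7 5 9 2 8 6 1 3 / 3 2 8 5 1 6 9 7 4 / 2 9 3 8 5 4 1 6 7 / 6 8 7 3 9 1 4 2 5 / 5 1 4 2 6 7 3 9 8 / 7 3 1 4 8 9 2 5 6 / 8 5 6 1 3 2 7 4 9 / 9 4 2 6 7 5 8 3 1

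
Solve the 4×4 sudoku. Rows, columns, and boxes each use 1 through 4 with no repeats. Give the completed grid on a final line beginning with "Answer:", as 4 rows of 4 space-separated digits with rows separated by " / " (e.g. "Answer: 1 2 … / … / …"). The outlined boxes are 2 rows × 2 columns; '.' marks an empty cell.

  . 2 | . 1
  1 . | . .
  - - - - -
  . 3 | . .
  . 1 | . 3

Step 1. [r2c3∈{2,3,4}] in row 2, 3 fits only at r2c3. So r2c3=3.
Step 2. [r1c3∈{4}] r1c3 has the single candidate 4 ⇒ r1c3=4.
Step 3. [r4c3∈{2}] r4c3's peers cover all but 2, so r4c3=2.
Step 4. [r4c1∈{4}] r4c1 has the single candidate 4 ⇒ r4c1=4.
Step 5. [r3c3∈{1}] r3c3 is down to just 1 ⇒ r3c3=1.
Step 6. [r1c1∈{3}] nothing but 3 survives at r1c1. So r1c1=3.
Step 7. [r3c4∈{4}] r3c4's peers cover all but 4 ⇒ r3c4=4.
Step 8. [r3c1∈{2}] r3c1 is down to just 2, so r3c1=2.
Step 9. [r2c4∈{2}] r2c4 has the single candidate 2. So r2c4=2.
Step 10. [r2c2∈{4}] only 4 remains possible at r2c2 ⇒ r2c2=4.

Answer: 3 2 4 1 / 1 4 3 2 / 2 3 1 4 / 4 1 2 3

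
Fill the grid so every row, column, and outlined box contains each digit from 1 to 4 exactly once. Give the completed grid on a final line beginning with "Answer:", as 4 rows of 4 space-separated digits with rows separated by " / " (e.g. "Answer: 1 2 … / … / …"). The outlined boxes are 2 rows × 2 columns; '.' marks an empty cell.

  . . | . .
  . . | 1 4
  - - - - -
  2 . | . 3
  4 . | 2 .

Step 1. [r4c2∈{1,3}] 3 has one home in row 4: r4c2 ⇒ r4c2=3.
Step 2. [r1c2∈{1,2,4}] r1c2 is the only open cell in row 1 admitting 4, so r1c2=4.
Step 3. [r2c1∈{3}] r2c1's peers cover all but 3, so r2c1=3.
Step 4. [r3c2∈{1}] r3c2 has the single candidate 1, so r3c2=1.
Step 5. [r1c1∈{1}] r1c1 is down to just 1 ⇒ r1c1=1.
Step 6. [r4c4∈{1}] nothing but 1 survives at r4c4 ⇒ r4c4=1.
Step 7. [r2c2∈{2}] r2c2 has the single candidate 2 ⇒ r2c2=2.
Step 8. [r1c4∈{2}] r1c4 is down to just 2, so r1c4=2.
Step 9. [r3c3∈{4}] nothing but 4 survives at r3c3. So r3c3=4.
Step 10. [r1c3∈{3}] nothing but 3 survives at r1c3 ⇒ r1c3=3.

Answer: 1 4 3 2 / 3 2 1 4 / 2 1 4 3 / 4 3 2 1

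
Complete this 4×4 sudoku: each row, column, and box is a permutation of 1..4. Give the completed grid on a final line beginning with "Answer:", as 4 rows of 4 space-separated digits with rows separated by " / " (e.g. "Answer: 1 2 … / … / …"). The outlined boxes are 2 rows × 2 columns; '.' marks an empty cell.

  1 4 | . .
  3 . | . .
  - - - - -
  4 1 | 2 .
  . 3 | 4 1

Step 1. [r1c4∈{2,3}] 2 has one home in row 1: r1c4. So r1c4=2.
Step 2. [r4c1∈{2}] only 2 remains possible at r4c1. So r4c1=2.
Step 3. [r2c3∈{1}] r2c3 is down to just 1 ⇒ r2c3=1.
Step 4. [r2c2∈{2}] nothing but 2 survives at r2c2. So r2c2=2.
Step 5. [r1c3∈{3}] r1c3's peers cover all but 3. So r1c3=3.
Step 6. [r2c4∈{4}] only 4 remains possible at r2c4 ⇒ r2c4=4.
Step 7. [r3c4∈{3}] only 3 remains possible at r3c4, so r3c4=3.

Answer: 1 4 3 2 / 3 2 1 4 / 4 1 2 3 / 2 3 4 1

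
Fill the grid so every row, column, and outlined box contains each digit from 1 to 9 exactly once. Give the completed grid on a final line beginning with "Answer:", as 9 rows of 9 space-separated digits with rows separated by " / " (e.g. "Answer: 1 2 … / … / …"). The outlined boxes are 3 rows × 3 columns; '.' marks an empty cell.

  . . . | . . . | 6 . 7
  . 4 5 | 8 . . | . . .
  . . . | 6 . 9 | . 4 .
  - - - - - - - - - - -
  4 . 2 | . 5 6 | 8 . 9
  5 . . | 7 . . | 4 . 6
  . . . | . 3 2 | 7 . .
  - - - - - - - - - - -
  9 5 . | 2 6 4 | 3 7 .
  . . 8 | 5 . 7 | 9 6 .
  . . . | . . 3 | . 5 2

Step 1. [r2c6∈{1}] r2c6's peers cover all but 1. So r2c6=1.
Step 2. [r7c3∈{1}] r7c3's peers cover all but 1. So r7c3=1.
Step 3. [r6c8∈{1}] only 1 remains possible at r6c8. So r6c8=1.
Step 4. [r1c8∈{2,3,8,9}] in col 8, 8 fits only at r1c8 ⇒ r1c8=8.
Step 5. [r2c1∈{2,3,6,7}] r2c1 is the only open cell in row 2 admitting 6. So r2c1=6.
Step 6. [r8c5∈{1}] r8c5 has the single candidate 1 ⇒ r8c5=1.
Step 7. [r5c2∈{1,3,8,9}] r5c2 is the only open cell in row 5 admitting 1. So r5c2=1.
Step 8. [r3c9∈{1,3,5}] r3c9 is the only open cell in col 9 admitting 1, so r3c9=1.
Step 9. [r1c4∈{3,4}] r1c4 is the only open cell in col 4 admitting 3. So r1c4=3.
Step 10. [r4c2∈{3,7}] 7 has one home in row 4: r4c2 ⇒ r4c2=7.
Step 11. [r1c3∈{9}] r1c3 is down to just 9, so r1c3=9.
Step 12. [r1c2∈{2}] only 2 remains possible at r1c2 ⇒ r1c2=2.
Step 13. [r6c2∈{6,8,9}] in col 2, 9 fits only at r6c2, so r6c2=9.
Step 14. [r2c7∈{2}] nothing but 2 survives at r2c7. So r2c7=2.
Step 15. [r4c8∈{3}] r4c8 is down to just 3 ⇒ r4c8=3.
Step 16. [r9c1∈{7}] r9c1 has the single candidate 7 ⇒ r9c1=7.
Step 17. [r3c3∈{3,7}] r3c3 is the only open cell in col 3 admitting 7. So r3c3=7.
Step 18. [r8c2∈{3}] only 3 remains possible at r8c2, so r8c2=3.
Step 19. [r5c5∈{8,9}] row 5 places 9 nowhere but r5c5. So r5c5=9.
Step 20. [r9c3∈{4,6}] in row 9, 4 fits only at r9c3, so r9c3=4.
Step 21. [r6c1∈{8}] only 8 remains possible at r6c1 ⇒ r6c1=8.
Step 22. [r6c3∈{6}] only 6 remains possible at r6c3 ⇒ r6c3=6.
Step 23. [r2c8∈{9}] r2c8 has the single candidate 9. So r2c8=9.
Step 24. [r1c6∈{5}] r1c6 has the single candidate 5, so r1c6=5.
Step 25. [r3c5∈{2}] r3c5 has the single candidate 2. So r3c5=2.
Step 26. [r1c1∈{1}] r1c1 is down to just 1, so r1c1=1.
Step 27. [r9c4∈{9}] only 9 remains possible at r9c4. So r9c4=9.
Step 28. [r9c5∈{8}] only 8 remains possible at r9c5, so r9c5=8.
Step 29. [r3c7∈{5}] only 5 remains possible at r3c7. So r3c7=5.
Step 30. [r9c7∈{1}] nothing but 1 survives at r9c7. So r9c7=1.
Step 31. [r5c8∈{2}] r5c8 is down to just 2, so r5c8=2.
Step 32. [r8c1∈{2}] only 2 remains possible at r8c1. So r8c1=2.
Step 33. [r5c3∈{3}] only 3 remains possible at r5c3 ⇒ r5c3=3.
Step 34. [r6c4∈{4}] r6c4 has the single candidate 4. So r6c4=4.
Step 35. [r9c2∈{6}] nothing but 6 survives at r9c2, so r9c2=6.
Step 36. [r2c9∈{3}] r2c9's peers cover all but 3. So r2c9=3.
Step 37. [r8c9∈{4}] only 4 remains possible at r8c9, so r8c9=4.
Step 38. [r2c5∈{7}] nothing but 7 survives at r2c5, so r2c5=7.
Step 39. [r3c2∈{8}] only 8 remains possible at r3c2 ⇒ r3c2=8.
Step 40. [r7c9∈{8}] nothing but 8 survives at r7c9 ⇒ r7c9=8.
Step 41. [r5c6∈{8}] r5c6 is down to just 8 ⇒ r5c6=8.
Step 42. [r6c9∈{5}] r6c9 has the single candidate 5, so r6c9=5.
Step 43. [r1c5∈{4}] r1c5 is down to just 4 ⇒ r1c5=4.
Step 44. [r3c1∈{3}] only 3 remains possible at r3c1, so r3c1=3.
Step 45. [r4c4∈{1}] r4c4 is down to just 1 ⇒ r4c4=1.

Answer: 1 2 9 3 4 5 6 8 7 / 6 4 5 8 7 1 2 9 3 / 3 8 7 6 2 9 5 4 1 / 4 7 2 1 5 6 8 3 9 / 5 1 3 7 9 8 4 2 6 / 8 9 6 4 3 2 7 1 5 / 9 5 1 2 6 4 3 7 8 / 2 3 8 5 1 7 9 6 4 / 7 6 4 9 8 3 1 5 2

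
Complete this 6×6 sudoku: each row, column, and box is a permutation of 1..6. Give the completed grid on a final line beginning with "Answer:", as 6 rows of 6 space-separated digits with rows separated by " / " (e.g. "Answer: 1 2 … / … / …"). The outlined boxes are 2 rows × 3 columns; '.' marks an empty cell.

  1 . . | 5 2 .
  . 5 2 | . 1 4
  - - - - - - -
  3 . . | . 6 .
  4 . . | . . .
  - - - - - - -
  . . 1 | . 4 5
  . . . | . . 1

Step 1. [r2c4∈{3,6}] in row 2, 3 fits only at r2c4 ⇒ r2c4=3.
Step 2. [r5c2∈{2,3,6}] in row 5, 3 fits only at r5c2. So r5c2=3.
Step 3. [r2c1∈{6}] r2c1's peers cover all but 6. So r2c1=6.
Step 4. [r3c6∈{2}] r3c6 has the single candidate 2, so r3c6=2.
Step 5. [r4c2∈{1,2,6}] 2 has one home in row 4: r4c2. So r4c2=2.
Step 6. [r6c2∈{4,6}] col 2 places 6 nowhere but r6c2. So r6c2=6.
Step 7. [r6c4∈{2}] r6c4 has the single candidate 2, so r6c4=2.
Step 8. [r3c3∈{5}] r3c3's peers cover all but 5. So r3c3=5.
Step 9. [r1c2∈{4}] nothing but 4 survives at r1c2. So r1c2=4.
Step 10. [r3c4∈{1,4}] row 3 places 4 nowhere but r3c4 ⇒ r3c4=4.
Step 11. [r6c5∈{3}] nothing but 3 survives at r6c5. So r6c5=3.
Step 12. [r5c1∈{2}] r5c1 is down to just 2, so r5c1=2.
Step 13. [r6c1∈{5}] only 5 remains possible at r6c1. So r6c1=5.
Step 14. [r1c6∈{6}] only 6 remains possible at r1c6. So r1c6=6.
Step 15. [r5c4∈{6}] only 6 remains possible at r5c4. So r5c4=6.
Step 16. [r3c2∈{1}] only 1 remains possible at r3c2, so r3c2=1.
Step 17. [r4c3∈{6}] r4c3 is down to just 6, so r4c3=6.
Step 18. [r4c5∈{5}] r4c5's peers cover all but 5, so r4c5=5.
Step 19. [r4c6∈{3}] nothing but 3 survives at r4c6 ⇒ r4c6=3.
Step 20. [r6c3∈{4}] r6c3 is down to just 4. So r6c3=4.
Step 21. [r1c3∈{3}] r1c3's peers cover all but 3. So r1c3=3.
Step 22. [r4c4∈{1}] r4c4 has the single candidate 1 ⇒ r4c4=1.

Answer: 1 4 3 5 2 6 / 6 5 2 3 1 4 / 3 1 5 4 6 2 / 4 2 6 1 5 3 / 2 3 1 6 4 5 / 5 6 4 2 3 1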